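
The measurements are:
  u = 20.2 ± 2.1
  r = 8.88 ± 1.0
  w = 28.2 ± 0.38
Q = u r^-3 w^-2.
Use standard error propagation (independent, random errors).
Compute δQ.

1.29e-05

Each factor contributes (exponent × relative error)² to (δQ/Q)²:
  (1·δu/u)² = (1×0.104)² = 0.0108;  (-3·δr/r)² = (-3×0.113)² = 0.114;  (-2·δw/w)² = (-2×0.0135)² = 0.000726
δQ/Q = √(0.126) = 0.354
Q = 3.63e-05, so δQ = 0.354 × 3.63e-05 = 1.29e-05.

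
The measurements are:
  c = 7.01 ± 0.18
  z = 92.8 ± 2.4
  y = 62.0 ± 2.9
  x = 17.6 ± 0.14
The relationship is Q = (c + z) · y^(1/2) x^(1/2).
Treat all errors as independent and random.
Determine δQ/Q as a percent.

Let u = c + z = 99.8. δu = √(δc² + δz²) = √(0.0324 + 5.76) = 2.41, so δu/u = 0.0241.
Q is then a monomial in u, y, x:
δQ/Q = √((δu/u)² + (½·δy/y)² + (½·δx/x)²) = √(0.000581 + 0.000547 + 1.58e-05) = 0.0338

3.38%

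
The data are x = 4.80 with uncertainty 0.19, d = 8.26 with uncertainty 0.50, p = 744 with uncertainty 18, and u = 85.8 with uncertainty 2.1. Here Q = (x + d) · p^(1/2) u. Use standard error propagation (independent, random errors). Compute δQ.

1500

Let w = x + d = 13.1. δw = √(δx² + δd²) = √(0.0361 + 0.250) = 0.535, so δw/w = 0.0410.
Q is then a monomial in w, p, u:
δQ/Q = √((δw/w)² + (½·δp/p)² + (1·δu/u)²) = √(0.00168 + 0.000146 + 0.000599) = 0.0492
Q = 30600, so δQ = 0.0492 × 30600 = 1500.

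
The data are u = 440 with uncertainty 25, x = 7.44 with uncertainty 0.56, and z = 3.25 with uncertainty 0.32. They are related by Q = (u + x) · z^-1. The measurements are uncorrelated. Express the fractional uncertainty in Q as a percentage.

Let w = u + x = 447. δw = √(δu² + δx²) = √(625 + 0.314) = 25.0, so δw/w = 0.0559.
Q is then a monomial in w, z:
δQ/Q = √((δw/w)² + (-1·δz/z)²) = √(0.00312 + 0.00969) = 0.113

11.3%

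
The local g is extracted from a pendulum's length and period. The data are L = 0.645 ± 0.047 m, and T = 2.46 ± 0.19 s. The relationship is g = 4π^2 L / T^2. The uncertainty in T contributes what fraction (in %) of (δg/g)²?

81.8%

(δg/g)² = (1·δL/L)² + (-2·δT/T)²
  L term: (1×0.0729)² = 0.00531
  T term: (-2×0.0772)² = 0.0239
Total = 0.0292. Share from T = 0.0239/0.0292 = 0.818.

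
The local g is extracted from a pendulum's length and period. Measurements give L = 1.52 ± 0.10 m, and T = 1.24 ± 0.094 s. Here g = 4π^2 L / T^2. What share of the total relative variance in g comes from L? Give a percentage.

(δg/g)² = (1·δL/L)² + (-2·δT/T)²
  L term: (1×0.0658)² = 0.00433
  T term: (-2×0.0758)² = 0.0230
Total = 0.0273. Share from L = 0.00433/0.0273 = 0.158.

15.8%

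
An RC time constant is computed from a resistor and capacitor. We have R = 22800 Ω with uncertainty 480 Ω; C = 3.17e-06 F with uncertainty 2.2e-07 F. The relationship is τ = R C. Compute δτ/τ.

Products/powers → add relative errors in quadrature, weighted by exponent:
  (1·δR/R)² = (1×0.0211)² = 0.000443;  (1·δC/C)² = (1×0.0694)² = 0.00482
δτ/τ = √(0.00526) = 0.0725

0.0725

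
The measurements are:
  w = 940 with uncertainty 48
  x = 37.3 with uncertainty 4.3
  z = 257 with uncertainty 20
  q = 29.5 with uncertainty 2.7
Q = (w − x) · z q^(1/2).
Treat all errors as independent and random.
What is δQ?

Let u = w − x = 903. δu = √(δw² + δx²) = √(2300 + 18.5) = 48.2, so δu/u = 0.0534.
Q is then a monomial in u, z, q:
δQ/Q = √((δu/u)² + (1·δz/z)² + (½·δq/q)²) = √(0.00285 + 0.00606 + 0.00209) = 0.105
Q = 1.26e+06, so δQ = 0.105 × 1.26e+06 = 1.32e+05.

1.32e+05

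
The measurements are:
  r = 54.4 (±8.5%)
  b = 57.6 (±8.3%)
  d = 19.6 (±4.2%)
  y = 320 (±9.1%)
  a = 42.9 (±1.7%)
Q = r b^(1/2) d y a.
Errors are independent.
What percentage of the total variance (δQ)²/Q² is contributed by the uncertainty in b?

(δQ/Q)² = (1·δr/r)² + (½·δb/b)² + (1·δd/d)² + (1·δy/y)² + (1·δa/a)²
  r term: (1×0.0850)² = 0.00723
  b term: (0.5×0.0830)² = 0.00172
  d term: (1×0.0420)² = 0.00176
  y term: (1×0.0910)² = 0.00828
  a term: (1×0.0170)² = 0.000289
Total = 0.0193. Share from b = 0.00172/0.0193 = 0.0893.

8.93%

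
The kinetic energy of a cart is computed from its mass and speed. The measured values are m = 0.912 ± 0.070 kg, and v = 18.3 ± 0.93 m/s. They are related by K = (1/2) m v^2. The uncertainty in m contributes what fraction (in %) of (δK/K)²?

(δK/K)² = (1·δm/m)² + (2·δv/v)²
  m term: (1×0.0768)² = 0.00589
  v term: (2×0.0508)² = 0.0103
Total = 0.0162. Share from m = 0.00589/0.0162 = 0.363.

36.3%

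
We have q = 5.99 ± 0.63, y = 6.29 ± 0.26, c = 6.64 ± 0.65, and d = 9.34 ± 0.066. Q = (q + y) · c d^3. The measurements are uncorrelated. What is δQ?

7610

Let u = q + y = 12.3. δu = √(δq² + δy²) = √(0.397 + 0.0676) = 0.682, so δu/u = 0.0555.
Q is then a monomial in u, c, d:
δQ/Q = √((δu/u)² + (1·δc/c)² + (3·δd/d)²) = √(0.00308 + 0.00958 + 0.000449) = 0.115
Q = 66400, so δQ = 0.115 × 66400 = 7610.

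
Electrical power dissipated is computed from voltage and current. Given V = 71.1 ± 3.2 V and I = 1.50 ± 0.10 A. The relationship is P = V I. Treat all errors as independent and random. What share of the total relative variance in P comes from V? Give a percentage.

(δP/P)² = (1·δV/V)² + (1·δI/I)²
  V term: (1×0.0450)² = 0.00203
  I term: (1×0.0667)² = 0.00444
Total = 0.00647. Share from V = 0.00203/0.00647 = 0.313.

31.3%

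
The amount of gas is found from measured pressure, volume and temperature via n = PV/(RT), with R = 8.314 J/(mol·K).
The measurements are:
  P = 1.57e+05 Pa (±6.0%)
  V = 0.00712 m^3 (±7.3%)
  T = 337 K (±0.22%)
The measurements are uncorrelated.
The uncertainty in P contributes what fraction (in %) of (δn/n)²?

(δn/n)² = (1·δP/P)² + (1·δV/V)² + (-1·δT/T)²
  P term: (1×0.0600)² = 0.00360
  V term: (1×0.0730)² = 0.00533
  T term: (-1×0.00220)² = 4.84e-06
Total = 0.00893. Share from P = 0.00360/0.00893 = 0.403.

40.3%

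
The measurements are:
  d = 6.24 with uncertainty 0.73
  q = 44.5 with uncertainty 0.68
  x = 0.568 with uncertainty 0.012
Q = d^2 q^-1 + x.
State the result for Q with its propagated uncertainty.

Let p = d^2·q^-1 = 0.875. δp/p = √((2·δd/d)² + (-1·δq/q)²) = √(0.0547 + 0.000234) = 0.234, so δp = 0.205.
Q = p + x: δQ = √(δp² + δx²) = √(0.0421 + 0.000144) = 0.206
Q = 1.44.

1.44 ± 0.206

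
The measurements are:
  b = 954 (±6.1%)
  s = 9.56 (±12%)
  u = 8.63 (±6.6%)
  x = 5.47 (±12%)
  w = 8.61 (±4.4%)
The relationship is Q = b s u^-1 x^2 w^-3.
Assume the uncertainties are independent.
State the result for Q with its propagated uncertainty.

Products/powers → add relative errors in quadrature, weighted by exponent:
  (1·δb/b)² = (1×0.0610)² = 0.00372;  (1·δs/s)² = (1×0.120)² = 0.0144;  (-1·δu/u)² = (-1×0.0660)² = 0.00436;  (2·δx/x)² = (2×0.120)² = 0.0576;  (-3·δw/w)² = (-3×0.0440)² = 0.0174
δQ/Q = √(0.0975) = 0.312
Q = 49.5, so δQ = 0.312 × 49.5 = 15.5.

49.5 ± 15.5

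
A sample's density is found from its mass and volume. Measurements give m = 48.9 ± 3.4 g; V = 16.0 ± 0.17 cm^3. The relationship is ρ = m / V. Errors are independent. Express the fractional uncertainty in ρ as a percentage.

7.03%

Since ρ is a product/quotient, work with relative uncertainties:
  (1·δm/m)² = (1×0.0695)² = 0.00483;  (-1·δV/V)² = (-1×0.0106)² = 0.000113
δρ/ρ = √(0.00495) = 0.0703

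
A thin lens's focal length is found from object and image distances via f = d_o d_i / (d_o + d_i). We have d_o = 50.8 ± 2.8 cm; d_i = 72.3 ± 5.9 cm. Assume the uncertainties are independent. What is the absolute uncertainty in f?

1.39 cm

∂f/∂d_o = (d_i/(d_o+d_i))² = 0.345;  ∂f/∂d_i = (d_o/(d_o+d_i))² = 0.170
δf = √((∂f/∂d_o · δd_o)² + (∂f/∂d_i · δd_i)²) = √(0.933 + 1.01) = 1.39 cm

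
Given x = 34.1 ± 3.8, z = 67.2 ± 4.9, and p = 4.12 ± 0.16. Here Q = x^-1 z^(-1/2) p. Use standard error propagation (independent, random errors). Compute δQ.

0.00182

Relative error in a monomial: (δQ/Q)² = Σ (nᵢ · δxᵢ/xᵢ)².
  (-1·δx/x)² = (-1×0.111)² = 0.0124;  (−½·δz/z)² = (-0.5×0.0729)² = 0.00133;  (1·δp/p)² = (1×0.0388)² = 0.00151
δQ/Q = √(0.0153) = 0.124
Q = 0.0147, so δQ = 0.124 × 0.0147 = 0.00182.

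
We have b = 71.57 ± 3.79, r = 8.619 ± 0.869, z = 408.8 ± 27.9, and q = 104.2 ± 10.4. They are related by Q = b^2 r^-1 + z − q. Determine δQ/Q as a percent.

Let p = b^2·r^-1 = 594.3. δp/p = √((2·δb/b)² + (-1·δr/r)²) = √(0.0112 + 0.0102) = 0.146, so δp = 86.9.
Q = p + z − q: δQ = √(δp² + δz² + δq²) = √(7550 + 778 + 108) = 91.9
Q = 898.9, so δQ/Q = 91.9/898.9 = 0.102.

10.2%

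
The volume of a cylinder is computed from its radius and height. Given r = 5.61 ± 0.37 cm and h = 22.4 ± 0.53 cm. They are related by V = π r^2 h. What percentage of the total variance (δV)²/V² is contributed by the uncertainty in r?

(δV/V)² = (2·δr/r)² + (1·δh/h)²
  r term: (2×0.0660)² = 0.0174
  h term: (1×0.0237)² = 0.000560
Total = 0.0180. Share from r = 0.0174/0.0180 = 0.969.

96.9%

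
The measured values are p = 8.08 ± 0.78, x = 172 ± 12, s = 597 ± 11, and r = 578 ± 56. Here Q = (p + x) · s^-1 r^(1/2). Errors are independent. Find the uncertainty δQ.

0.613

Let u = p + x = 180. δu = √(δp² + δx²) = √(0.608 + 144) = 12.0, so δu/u = 0.0668.
Q is then a monomial in u, s, r:
δQ/Q = √((δu/u)² + (-1·δs/s)² + (½·δr/r)²) = √(0.00446 + 0.000339 + 0.00235) = 0.0845
Q = 7.25, so δQ = 0.0845 × 7.25 = 0.613.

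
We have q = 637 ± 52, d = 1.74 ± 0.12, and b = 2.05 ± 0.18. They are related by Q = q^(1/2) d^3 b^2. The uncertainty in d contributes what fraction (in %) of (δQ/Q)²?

(δQ/Q)² = (½·δq/q)² + (3·δd/d)² + (2·δb/b)²
  q term: (0.5×0.0816)² = 0.00167
  d term: (3×0.0690)² = 0.0428
  b term: (2×0.0878)² = 0.0308
Total = 0.0753. Share from d = 0.0428/0.0753 = 0.568.

56.8%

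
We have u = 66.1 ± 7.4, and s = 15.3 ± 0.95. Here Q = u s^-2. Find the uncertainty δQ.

Relative error in a monomial: (δQ/Q)² = Σ (nᵢ · δxᵢ/xᵢ)².
  (1·δu/u)² = (1×0.112)² = 0.0125;  (-2·δs/s)² = (-2×0.0621)² = 0.0154
δQ/Q = √(0.0280) = 0.167
Q = 0.282, so δQ = 0.167 × 0.282 = 0.0472.

0.0472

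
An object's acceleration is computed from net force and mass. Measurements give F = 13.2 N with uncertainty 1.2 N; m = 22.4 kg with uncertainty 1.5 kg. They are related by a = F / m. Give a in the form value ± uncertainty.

Since a is a product/quotient, work with relative uncertainties:
  (1·δF/F)² = (1×0.0909)² = 0.00826;  (-1·δm/m)² = (-1×0.0670)² = 0.00448
δa/a = √(0.0127) = 0.113
a = 0.589 m/s^2, so δa = 0.113 × 0.589 = 0.0665 m/s^2.

0.589 ± 0.0665 m/s^2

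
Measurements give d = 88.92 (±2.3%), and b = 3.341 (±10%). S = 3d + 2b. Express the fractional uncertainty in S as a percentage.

Each term contributes (cᵢ δxᵢ)² to (δS)²:
  (3·δd)² = 37.6;  (2·δb)² = 0.446
δS = √(38.1) = 6.17
S = 273.4, so δS/S = 6.17/273.4 = 0.0226.

2.26%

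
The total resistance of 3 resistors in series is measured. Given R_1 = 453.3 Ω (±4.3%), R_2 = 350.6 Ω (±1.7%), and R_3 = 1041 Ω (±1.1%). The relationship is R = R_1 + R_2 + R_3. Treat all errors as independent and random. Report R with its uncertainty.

Each term contributes (cᵢ δxᵢ)² to (δR)²:
  (δR_1)² = 380;  (δR_2)² = 35.5;  (δR_3)² = 131
δR = √(547) = 23.4 Ω
R = 1845 Ω.

1845 ± 23.4 Ω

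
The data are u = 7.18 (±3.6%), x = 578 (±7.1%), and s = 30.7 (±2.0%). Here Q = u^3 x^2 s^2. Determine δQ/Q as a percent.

For a monomial Q ∝ u^3, x^2, s^2, fractional errors add in quadrature:
  (3·δu/u)² = (3×0.0360)² = 0.0117;  (2·δx/x)² = (2×0.0710)² = 0.0202;  (2·δs/s)² = (2×0.0200)² = 0.00160
δQ/Q = √(0.0334) = 0.183

18.3%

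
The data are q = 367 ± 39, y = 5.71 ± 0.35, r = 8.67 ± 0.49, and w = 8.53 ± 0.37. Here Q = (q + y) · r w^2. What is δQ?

34600

Let u = q + y = 373. δu = √(δq² + δy²) = √(1520 + 0.122) = 39.0, so δu/u = 0.105.
Q is then a monomial in u, r, w:
δQ/Q = √((δu/u)² + (1·δr/r)² + (2·δw/w)²) = √(0.0110 + 0.00319 + 0.00753) = 0.147
Q = 2.35e+05, so δQ = 0.147 × 2.35e+05 = 34600.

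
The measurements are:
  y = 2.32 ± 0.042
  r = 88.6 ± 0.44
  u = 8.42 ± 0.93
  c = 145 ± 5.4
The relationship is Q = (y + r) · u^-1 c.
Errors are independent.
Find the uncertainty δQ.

Let w = y + r = 90.9. δw = √(δy² + δr²) = √(0.00176 + 0.194) = 0.442, so δw/w = 0.00486.
Q is then a monomial in w, u, c:
δQ/Q = √((δw/w)² + (-1·δu/u)² + (1·δc/c)²) = √(2.36e-05 + 0.0122 + 0.00139) = 0.117
Q = 1570, so δQ = 0.117 × 1570 = 183.

183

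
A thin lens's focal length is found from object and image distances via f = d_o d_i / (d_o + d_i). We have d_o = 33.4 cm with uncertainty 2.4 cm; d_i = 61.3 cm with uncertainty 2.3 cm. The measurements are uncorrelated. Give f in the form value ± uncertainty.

21.6 ± 1.05 cm

∂f/∂d_o = (d_i/(d_o+d_i))² = 0.419;  ∂f/∂d_i = (d_o/(d_o+d_i))² = 0.124
δf = √((∂f/∂d_o · δd_o)² + (∂f/∂d_i · δd_i)²) = √(1.01 + 0.0819) = 1.05 cm
f = 21.6 cm.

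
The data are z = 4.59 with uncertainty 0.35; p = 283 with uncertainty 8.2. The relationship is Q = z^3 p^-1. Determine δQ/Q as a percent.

Since Q is a product/quotient, work with relative uncertainties:
  (3·δz/z)² = (3×0.0763)² = 0.0523;  (-1·δp/p)² = (-1×0.0290)² = 0.000840
δQ/Q = √(0.0532) = 0.231

23.1%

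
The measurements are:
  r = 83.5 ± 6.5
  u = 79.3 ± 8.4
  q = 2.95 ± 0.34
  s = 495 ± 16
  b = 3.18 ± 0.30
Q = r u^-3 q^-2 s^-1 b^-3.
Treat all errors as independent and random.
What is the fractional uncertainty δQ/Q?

Q is a product of powers, so relative uncertainties combine in quadrature:
  (1·δr/r)² = (1×0.0778)² = 0.00606;  (-3·δu/u)² = (-3×0.106)² = 0.101;  (-2·δq/q)² = (-2×0.115)² = 0.0531;  (-1·δs/s)² = (-1×0.0323)² = 0.00104;  (-3·δb/b)² = (-3×0.0943)² = 0.0801
δQ/Q = √(0.241) = 0.491

0.491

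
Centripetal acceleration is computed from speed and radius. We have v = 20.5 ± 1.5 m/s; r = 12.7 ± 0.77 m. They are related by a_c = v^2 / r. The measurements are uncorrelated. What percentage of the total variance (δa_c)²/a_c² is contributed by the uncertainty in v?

(δa_c/a_c)² = (2·δv/v)² + (-1·δr/r)²
  v term: (2×0.0732)² = 0.0214
  r term: (-1×0.0606)² = 0.00368
Total = 0.0251. Share from v = 0.0214/0.0251 = 0.853.

85.3%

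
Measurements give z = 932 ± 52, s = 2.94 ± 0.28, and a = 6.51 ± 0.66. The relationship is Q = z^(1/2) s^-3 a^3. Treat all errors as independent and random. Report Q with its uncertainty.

331 ± 139

Relative error in a monomial: (δQ/Q)² = Σ (nᵢ · δxᵢ/xᵢ)².
  (½·δz/z)² = (0.5×0.0558)² = 0.000778;  (-3·δs/s)² = (-3×0.0952)² = 0.0816;  (3·δa/a)² = (3×0.101)² = 0.0925
δQ/Q = √(0.175) = 0.418
Q = 331, so δQ = 0.418 × 331 = 139.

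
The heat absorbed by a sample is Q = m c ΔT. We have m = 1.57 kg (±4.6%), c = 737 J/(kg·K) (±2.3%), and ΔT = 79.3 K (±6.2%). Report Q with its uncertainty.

Products/powers → add relative errors in quadrature, weighted by exponent:
  (1·δm/m)² = (1×0.0460)² = 0.00212;  (1·δc/c)² = (1×0.0230)² = 0.000529;  (1·δΔT/ΔT)² = (1×0.0620)² = 0.00384
δQ/Q = √(0.00649) = 0.0806
Q = 91800 J, so δQ = 0.0806 × 91800 = 7390 J.

91800 ± 7390 J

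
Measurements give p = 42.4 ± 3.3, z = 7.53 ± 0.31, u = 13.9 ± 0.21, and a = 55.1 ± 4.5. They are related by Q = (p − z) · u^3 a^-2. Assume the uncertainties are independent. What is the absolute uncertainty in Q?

5.99

Let w = p − z = 34.9. δw = √(δp² + δz²) = √(10.9 + 0.0961) = 3.31, so δw/w = 0.0951.
Q is then a monomial in w, u, a:
δQ/Q = √((δw/w)² + (3·δu/u)² + (-2·δa/a)²) = √(0.00904 + 0.00205 + 0.0267) = 0.194
Q = 30.8, so δQ = 0.194 × 30.8 = 5.99.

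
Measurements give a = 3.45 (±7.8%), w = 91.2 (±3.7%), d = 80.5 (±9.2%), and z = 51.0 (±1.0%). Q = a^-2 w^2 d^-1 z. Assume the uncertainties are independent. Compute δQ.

86.7

Q is a product of powers, so relative uncertainties combine in quadrature:
  (-2·δa/a)² = (-2×0.0780)² = 0.0243;  (2·δw/w)² = (2×0.0370)² = 0.00548;  (-1·δd/d)² = (-1×0.0920)² = 0.00846;  (1·δz/z)² = (1×0.0100)² = 0.000100
δQ/Q = √(0.0384) = 0.196
Q = 443, so δQ = 0.196 × 443 = 86.7.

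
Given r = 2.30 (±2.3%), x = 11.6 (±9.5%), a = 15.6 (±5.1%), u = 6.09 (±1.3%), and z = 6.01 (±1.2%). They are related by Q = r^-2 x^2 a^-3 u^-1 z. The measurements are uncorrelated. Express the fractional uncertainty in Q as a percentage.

24.9%

For a monomial Q ∝ r^-2, x^2, a^-3, u^-1, z, fractional errors add in quadrature:
  (-2·δr/r)² = (-2×0.0230)² = 0.00212;  (2·δx/x)² = (2×0.0950)² = 0.0361;  (-3·δa/a)² = (-3×0.0510)² = 0.0234;  (-1·δu/u)² = (-1×0.0130)² = 0.000169;  (1·δz/z)² = (1×0.0120)² = 0.000144
δQ/Q = √(0.0619) = 0.249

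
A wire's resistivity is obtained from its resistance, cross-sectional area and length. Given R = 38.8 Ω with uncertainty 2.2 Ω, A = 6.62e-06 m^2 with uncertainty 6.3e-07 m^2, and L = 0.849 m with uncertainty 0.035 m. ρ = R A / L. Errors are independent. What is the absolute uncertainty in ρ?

Each factor contributes (exponent × relative error)² to (δρ/ρ)²:
  (1·δR/R)² = (1×0.0567)² = 0.00322;  (1·δA/A)² = (1×0.0952)² = 0.00906;  (-1·δL/L)² = (-1×0.0412)² = 0.00170
δρ/ρ = √(0.0140) = 0.118
ρ = 0.000303 Ω·m, so δρ = 0.118 × 0.000303 = 3.58e-05 Ω·m.

3.58e-05 Ω·m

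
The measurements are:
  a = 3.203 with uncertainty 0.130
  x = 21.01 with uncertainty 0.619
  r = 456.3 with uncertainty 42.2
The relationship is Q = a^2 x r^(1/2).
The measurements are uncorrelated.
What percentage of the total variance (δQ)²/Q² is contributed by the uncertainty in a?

(δQ/Q)² = (2·δa/a)² + (1·δx/x)² + (½·δr/r)²
  a term: (2×0.0406)² = 0.00659
  x term: (1×0.0295)² = 0.000868
  r term: (0.5×0.0925)² = 0.00214
Total = 0.00960. Share from a = 0.00659/0.00960 = 0.687.

68.7%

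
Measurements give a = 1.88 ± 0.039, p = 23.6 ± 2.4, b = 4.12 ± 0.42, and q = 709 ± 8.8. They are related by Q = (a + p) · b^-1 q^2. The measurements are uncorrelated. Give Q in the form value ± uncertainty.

(3.11 ± 0.438) × 10^6

Let u = a + p = 25.5. δu = √(δa² + δp²) = √(0.00152 + 5.76) = 2.40, so δu/u = 0.0942.
Q is then a monomial in u, b, q:
δQ/Q = √((δu/u)² + (-1·δb/b)² + (2·δq/q)²) = √(0.00887 + 0.0104 + 0.000616) = 0.141
Q = 3.11e+06, so δQ = 0.141 × 3.11e+06 = 4.38e+05.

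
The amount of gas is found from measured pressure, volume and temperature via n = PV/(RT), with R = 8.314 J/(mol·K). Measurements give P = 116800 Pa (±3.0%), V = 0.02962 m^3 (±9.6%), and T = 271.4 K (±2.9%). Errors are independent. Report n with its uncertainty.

For a monomial n ∝ P, V, T^-1, fractional errors add in quadrature:
  (1·δP/P)² = (1×0.0300)² = 0.000900;  (1·δV/V)² = (1×0.0960)² = 0.00922;  (-1·δT/T)² = (-1×0.0290)² = 0.000841
δn/n = √(0.0110) = 0.105
n = 1.533 mol, so δn = 0.105 × 1.533 = 0.160 mol.

1.533 ± 0.160 mol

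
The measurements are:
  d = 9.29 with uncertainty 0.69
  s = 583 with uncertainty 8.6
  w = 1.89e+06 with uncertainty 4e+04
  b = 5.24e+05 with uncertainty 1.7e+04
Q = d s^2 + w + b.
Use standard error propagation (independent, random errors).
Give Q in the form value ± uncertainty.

(5.57 ± 0.256) × 10^6

Let p = d·s^2 = 3.16e+06. δp/p = √((1·δd/d)² + (2·δs/s)²) = √(0.00552 + 0.000870) = 0.0799, so δp = 2.52e+05.
Q = p + w + b: δQ = √(δp² + δw² + δb²) = √(6.37e+10 + 1.6e+09 + 2.89e+08) = 2.56e+05
Q = 5.57e+06.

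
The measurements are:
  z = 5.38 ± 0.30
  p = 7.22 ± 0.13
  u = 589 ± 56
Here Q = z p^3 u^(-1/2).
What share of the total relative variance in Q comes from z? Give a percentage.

37.5%

(δQ/Q)² = (1·δz/z)² + (3·δp/p)² + (−½·δu/u)²
  z term: (1×0.0558)² = 0.00311
  p term: (3×0.0180)² = 0.00292
  u term: (-0.5×0.0951)² = 0.00226
Total = 0.00829. Share from z = 0.00311/0.00829 = 0.375.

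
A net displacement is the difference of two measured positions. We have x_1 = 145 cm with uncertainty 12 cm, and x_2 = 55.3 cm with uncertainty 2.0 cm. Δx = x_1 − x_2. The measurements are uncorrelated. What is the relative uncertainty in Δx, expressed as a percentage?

13.6%

Each term contributes (cᵢ δxᵢ)² to (δΔx)²:
  (δx_1)² = 144;  (δx_2)² = 4.00
δΔx = √(148) = 12.2 cm
Δx = 89.7 cm, so δΔx/Δx = 12.2/89.7 = 0.136.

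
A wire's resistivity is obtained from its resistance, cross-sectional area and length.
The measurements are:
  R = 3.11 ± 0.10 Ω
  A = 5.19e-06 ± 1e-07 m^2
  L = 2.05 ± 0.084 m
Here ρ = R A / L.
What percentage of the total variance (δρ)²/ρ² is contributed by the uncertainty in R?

(δρ/ρ)² = (1·δR/R)² + (1·δA/A)² + (-1·δL/L)²
  R term: (1×0.0322)² = 0.00103
  A term: (1×0.0193)² = 0.000371
  L term: (-1×0.0410)² = 0.00168
Total = 0.00308. Share from R = 0.00103/0.00308 = 0.335.

33.5%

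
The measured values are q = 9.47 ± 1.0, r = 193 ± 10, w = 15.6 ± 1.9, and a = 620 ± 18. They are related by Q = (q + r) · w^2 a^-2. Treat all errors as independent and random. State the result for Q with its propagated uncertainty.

0.128 ± 0.0327

Let u = q + r = 202. δu = √(δq² + δr²) = √(1.00 + 100) = 10.0, so δu/u = 0.0496.
Q is then a monomial in u, w, a:
δQ/Q = √((δu/u)² + (2·δw/w)² + (-2·δa/a)²) = √(0.00246 + 0.0593 + 0.00337) = 0.255
Q = 0.128, so δQ = 0.255 × 0.128 = 0.0327.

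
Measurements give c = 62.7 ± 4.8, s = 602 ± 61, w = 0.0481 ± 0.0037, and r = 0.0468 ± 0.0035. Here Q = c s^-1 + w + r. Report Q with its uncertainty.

0.199 ± 0.0142

Let p = c·s^-1 = 0.104. δp/p = √((1·δc/c)² + (-1·δs/s)²) = √(0.00586 + 0.0103) = 0.127, so δp = 0.0132.
Q = p + w + r: δQ = √(δp² + δw² + δr²) = √(0.000175 + 1.37e-05 + 1.23e-05) = 0.0142
Q = 0.199.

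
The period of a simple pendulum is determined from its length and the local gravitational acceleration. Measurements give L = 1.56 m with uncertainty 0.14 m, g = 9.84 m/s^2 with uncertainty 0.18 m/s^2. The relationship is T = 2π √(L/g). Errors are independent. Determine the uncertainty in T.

0.115 s

Since T is a product/quotient, work with relative uncertainties:
  (½·δL/L)² = (0.5×0.0897)² = 0.00201;  (−½·δg/g)² = (-0.5×0.0183)² = 8.37e-05
δT/T = √(0.00210) = 0.0458
T = 2.50 s, so δT = 0.0458 × 2.50 = 0.115 s.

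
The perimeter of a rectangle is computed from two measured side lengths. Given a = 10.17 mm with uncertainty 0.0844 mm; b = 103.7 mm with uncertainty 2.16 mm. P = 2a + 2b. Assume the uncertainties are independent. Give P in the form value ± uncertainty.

227.7 ± 4.32 mm

Each term contributes (cᵢ δxᵢ)² to (δP)²:
  (2·δa)² = 0.0285;  (2·δb)² = 18.7
δP = √(18.7) = 4.32 mm
P = 227.7 mm.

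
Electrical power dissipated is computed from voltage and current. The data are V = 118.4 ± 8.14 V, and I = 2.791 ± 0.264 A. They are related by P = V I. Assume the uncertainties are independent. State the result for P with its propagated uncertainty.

For a monomial P ∝ V, I, fractional errors add in quadrature:
  (1·δV/V)² = (1×0.0688)² = 0.00473;  (1·δI/I)² = (1×0.0946)² = 0.00895
δP/P = √(0.0137) = 0.117
P = 330.5 W, so δP = 0.117 × 330.5 = 38.6 W.

330.5 ± 38.6 W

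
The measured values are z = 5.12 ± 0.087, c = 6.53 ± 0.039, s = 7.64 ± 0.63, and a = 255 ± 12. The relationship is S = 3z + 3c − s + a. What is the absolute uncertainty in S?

12.0

Absolute uncertainties add in quadrature for a linear combination:
  (3·δz)² = 0.0681;  (3·δc)² = 0.0137;  (δs)² = 0.397;  (δa)² = 144
δS = √(144) = 12.0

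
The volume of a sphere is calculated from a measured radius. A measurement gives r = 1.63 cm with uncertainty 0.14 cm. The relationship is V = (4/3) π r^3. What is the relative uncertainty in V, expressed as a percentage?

V ∝ r^3, so δV/V = |3| · δr/r = 3 × 0.0859 = 0.258.

25.8%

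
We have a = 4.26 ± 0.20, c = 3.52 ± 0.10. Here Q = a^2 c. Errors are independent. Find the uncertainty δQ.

Q is a product of powers, so relative uncertainties combine in quadrature:
  (2·δa/a)² = (2×0.0469)² = 0.00882;  (1·δc/c)² = (1×0.0284)² = 0.000807
δQ/Q = √(0.00962) = 0.0981
Q = 63.9, so δQ = 0.0981 × 63.9 = 6.27.

6.27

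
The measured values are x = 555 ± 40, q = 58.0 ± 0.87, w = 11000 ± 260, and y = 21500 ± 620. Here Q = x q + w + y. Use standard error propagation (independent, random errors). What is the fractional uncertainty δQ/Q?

Let p = x·q = 32200. δp/p = √((1·δx/x)² + (1·δq/q)²) = √(0.00519 + 0.000225) = 0.0736, so δp = 2370.
Q = p + w + y: δQ = √(δp² + δw² + δy²) = √(5.62e+06 + 67600 + 3.84e+05) = 2460
Q = 64700, so δQ/Q = 2460/64700 = 0.0381.

0.0381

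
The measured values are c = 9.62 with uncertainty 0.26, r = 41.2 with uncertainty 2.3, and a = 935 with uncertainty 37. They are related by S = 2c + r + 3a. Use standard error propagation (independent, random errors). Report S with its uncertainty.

For a sum/difference, combine absolute errors in quadrature:
  (2·δc)² = 0.270;  (δr)² = 5.29;  (3·δa)² = 12300
δS = √(12300) = 111
S = 2870.

2870 ± 111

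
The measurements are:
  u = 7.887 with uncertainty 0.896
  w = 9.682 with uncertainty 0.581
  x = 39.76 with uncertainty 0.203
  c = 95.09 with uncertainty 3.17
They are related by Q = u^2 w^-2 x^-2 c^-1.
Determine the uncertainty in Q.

1.14e-06

For a monomial Q ∝ u^2, w^-2, x^-2, c^-1, fractional errors add in quadrature:
  (2·δu/u)² = (2×0.114)² = 0.0516;  (-2·δw/w)² = (-2×0.0600)² = 0.0144;  (-2·δx/x)² = (-2×0.00511)² = 0.000104;  (-1·δc/c)² = (-1×0.0333)² = 0.00111
δQ/Q = √(0.0672) = 0.259
Q = 4.414e-06, so δQ = 0.259 × 4.414e-06 = 1.14e-06.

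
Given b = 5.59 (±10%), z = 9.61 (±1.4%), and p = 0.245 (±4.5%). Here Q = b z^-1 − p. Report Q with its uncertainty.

Let w = b·z^-1 = 0.582. δw/w = √((1·δb/b)² + (-1·δz/z)²) = √(0.0100 + 0.000196) = 0.101, so δw = 0.0587.
Q = w − p: δQ = √(δw² + δp²) = √(0.00345 + 0.000122) = 0.0598
Q = 0.337.

0.337 ± 0.0598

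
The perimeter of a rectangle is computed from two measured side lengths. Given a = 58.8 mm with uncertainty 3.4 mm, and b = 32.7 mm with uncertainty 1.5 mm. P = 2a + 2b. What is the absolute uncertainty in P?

P is a linear combination, so absolute uncertainties add in quadrature:
  (2·δa)² = 46.2;  (2·δb)² = 9.00
δP = √(55.2) = 7.43 mm

7.43 mm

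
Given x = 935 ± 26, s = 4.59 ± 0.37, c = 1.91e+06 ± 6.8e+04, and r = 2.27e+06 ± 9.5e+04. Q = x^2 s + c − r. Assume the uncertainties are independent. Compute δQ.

Let p = x^2·s = 4.01e+06. δp/p = √((2·δx/x)² + (1·δs/s)²) = √(0.00309 + 0.00650) = 0.0979, so δp = 3.93e+05.
Q = p + c − r: δQ = √(δp² + δc² + δr²) = √(1.54e+11 + 4.62e+09 + 9.02e+09) = 4.1e+05

4.1e+05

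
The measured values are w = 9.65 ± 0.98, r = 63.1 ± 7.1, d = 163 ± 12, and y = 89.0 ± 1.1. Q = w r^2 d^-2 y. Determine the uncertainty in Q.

Products/powers → add relative errors in quadrature, weighted by exponent:
  (1·δw/w)² = (1×0.102)² = 0.0103;  (2·δr/r)² = (2×0.113)² = 0.0506;  (-2·δd/d)² = (-2×0.0736)² = 0.0217;  (1·δy/y)² = (1×0.0124)² = 0.000153
δQ/Q = √(0.0828) = 0.288
Q = 129, so δQ = 0.288 × 129 = 37.0.

37.0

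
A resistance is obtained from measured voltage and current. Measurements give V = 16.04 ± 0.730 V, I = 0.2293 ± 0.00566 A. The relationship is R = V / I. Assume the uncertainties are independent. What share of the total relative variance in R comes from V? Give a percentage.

77.3%

(δR/R)² = (1·δV/V)² + (-1·δI/I)²
  V term: (1×0.0455)² = 0.00207
  I term: (-1×0.0247)² = 0.000609
Total = 0.00268. Share from V = 0.00207/0.00268 = 0.773.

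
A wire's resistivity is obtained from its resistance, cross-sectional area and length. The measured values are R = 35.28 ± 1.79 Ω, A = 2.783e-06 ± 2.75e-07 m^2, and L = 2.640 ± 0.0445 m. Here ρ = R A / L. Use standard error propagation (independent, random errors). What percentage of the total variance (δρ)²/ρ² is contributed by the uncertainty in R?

(δρ/ρ)² = (1·δR/R)² + (1·δA/A)² + (-1·δL/L)²
  R term: (1×0.0507)² = 0.00257
  A term: (1×0.0988)² = 0.00976
  L term: (-1×0.0169)² = 0.000284
Total = 0.0126. Share from R = 0.00257/0.0126 = 0.204.

20.4%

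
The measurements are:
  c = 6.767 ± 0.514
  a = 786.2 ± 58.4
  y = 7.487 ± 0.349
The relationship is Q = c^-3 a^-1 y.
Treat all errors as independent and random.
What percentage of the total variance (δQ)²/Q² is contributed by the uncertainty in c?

87.1%

(δQ/Q)² = (-3·δc/c)² + (-1·δa/a)² + (1·δy/y)²
  c term: (-3×0.0760)² = 0.0519
  a term: (-1×0.0743)² = 0.00552
  y term: (1×0.0466)² = 0.00217
Total = 0.0596. Share from c = 0.0519/0.0596 = 0.871.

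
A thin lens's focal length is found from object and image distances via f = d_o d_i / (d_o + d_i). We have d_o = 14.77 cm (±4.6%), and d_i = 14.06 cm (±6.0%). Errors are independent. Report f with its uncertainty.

∂f/∂d_o = (d_i/(d_o+d_i))² = 0.238;  ∂f/∂d_i = (d_o/(d_o+d_i))² = 0.262
δf = √((∂f/∂d_o · δd_o)² + (∂f/∂d_i · δd_i)²) = √(0.0261 + 0.0490) = 0.274 cm
f = 7.203 cm.

7.203 ± 0.274 cm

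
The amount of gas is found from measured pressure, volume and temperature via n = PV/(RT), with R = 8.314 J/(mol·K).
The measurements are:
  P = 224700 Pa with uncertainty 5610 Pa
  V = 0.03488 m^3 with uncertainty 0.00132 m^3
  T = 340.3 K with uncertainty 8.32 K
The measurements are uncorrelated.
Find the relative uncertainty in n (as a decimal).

0.0515

For a monomial n ∝ P, V, T^-1, fractional errors add in quadrature:
  (1·δP/P)² = (1×0.0250)² = 0.000623;  (1·δV/V)² = (1×0.0378)² = 0.00143;  (-1·δT/T)² = (-1×0.0244)² = 0.000598
δn/n = √(0.00265) = 0.0515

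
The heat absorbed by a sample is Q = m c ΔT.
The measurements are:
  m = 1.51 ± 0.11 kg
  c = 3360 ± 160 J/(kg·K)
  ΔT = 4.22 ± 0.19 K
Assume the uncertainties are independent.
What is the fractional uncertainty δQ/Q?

Each factor contributes (exponent × relative error)² to (δQ/Q)²:
  (1·δm/m)² = (1×0.0728)² = 0.00531;  (1·δc/c)² = (1×0.0476)² = 0.00227;  (1·δΔT/ΔT)² = (1×0.0450)² = 0.00203
δQ/Q = √(0.00960) = 0.0980

0.0980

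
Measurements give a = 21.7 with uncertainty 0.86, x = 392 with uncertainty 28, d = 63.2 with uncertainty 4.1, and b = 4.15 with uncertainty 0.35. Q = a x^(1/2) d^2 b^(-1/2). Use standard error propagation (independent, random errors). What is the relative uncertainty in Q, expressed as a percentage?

Products/powers → add relative errors in quadrature, weighted by exponent:
  (1·δa/a)² = (1×0.0396)² = 0.00157;  (½·δx/x)² = (0.5×0.0714)² = 0.00128;  (2·δd/d)² = (2×0.0649)² = 0.0168;  (−½·δb/b)² = (-0.5×0.0843)² = 0.00178
δQ/Q = √(0.0215) = 0.146

14.6%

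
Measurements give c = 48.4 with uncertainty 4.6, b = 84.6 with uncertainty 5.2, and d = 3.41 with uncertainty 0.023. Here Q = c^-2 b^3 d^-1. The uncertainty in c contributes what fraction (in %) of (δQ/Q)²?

(δQ/Q)² = (-2·δc/c)² + (3·δb/b)² + (-1·δd/d)²
  c term: (-2×0.0950)² = 0.0361
  b term: (3×0.0615)² = 0.0340
  d term: (-1×0.00674)² = 4.55e-05
Total = 0.0702. Share from c = 0.0361/0.0702 = 0.515.

51.5%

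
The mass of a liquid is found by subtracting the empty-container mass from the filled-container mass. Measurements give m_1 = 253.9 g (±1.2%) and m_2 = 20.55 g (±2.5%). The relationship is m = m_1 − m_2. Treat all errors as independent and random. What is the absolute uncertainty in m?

3.09 g

Absolute uncertainties add in quadrature for a linear combination:
  (δm_1)² = 9.28;  (δm_2)² = 0.264
δm = √(9.55) = 3.09 g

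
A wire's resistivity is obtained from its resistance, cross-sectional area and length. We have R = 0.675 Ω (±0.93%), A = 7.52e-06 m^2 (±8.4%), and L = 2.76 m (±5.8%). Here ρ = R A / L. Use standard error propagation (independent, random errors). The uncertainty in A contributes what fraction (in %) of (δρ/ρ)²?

(δρ/ρ)² = (1·δR/R)² + (1·δA/A)² + (-1·δL/L)²
  R term: (1×0.00930)² = 8.65e-05
  A term: (1×0.0840)² = 0.00706
  L term: (-1×0.0580)² = 0.00336
Total = 0.0105. Share from A = 0.00706/0.0105 = 0.672.

67.2%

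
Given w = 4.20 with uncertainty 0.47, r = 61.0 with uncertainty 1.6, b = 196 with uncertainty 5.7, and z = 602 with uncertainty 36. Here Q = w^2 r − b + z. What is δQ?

245

Let p = w^2·r = 1080. δp/p = √((2·δw/w)² + (1·δr/r)²) = √(0.0501 + 0.000688) = 0.225, so δp = 242.
Q = p − b + z: δQ = √(δp² + δb² + δz²) = √(58800 + 32.5 + 1300) = 245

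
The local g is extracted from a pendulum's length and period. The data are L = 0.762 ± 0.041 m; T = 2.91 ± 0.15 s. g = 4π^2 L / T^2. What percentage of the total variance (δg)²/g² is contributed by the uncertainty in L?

(δg/g)² = (1·δL/L)² + (-2·δT/T)²
  L term: (1×0.0538)² = 0.00290
  T term: (-2×0.0515)² = 0.0106
Total = 0.0135. Share from L = 0.00290/0.0135 = 0.214.

21.4%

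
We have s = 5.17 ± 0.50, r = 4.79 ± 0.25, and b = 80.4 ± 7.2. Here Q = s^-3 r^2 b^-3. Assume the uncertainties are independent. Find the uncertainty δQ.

Since Q is a product/quotient, work with relative uncertainties:
  (-3·δs/s)² = (-3×0.0967)² = 0.0842;  (2·δr/r)² = (2×0.0522)² = 0.0109;  (-3·δb/b)² = (-3×0.0896)² = 0.0722
δQ/Q = √(0.167) = 0.409
Q = 3.19e-07, so δQ = 0.409 × 3.19e-07 = 1.31e-07.

1.31e-07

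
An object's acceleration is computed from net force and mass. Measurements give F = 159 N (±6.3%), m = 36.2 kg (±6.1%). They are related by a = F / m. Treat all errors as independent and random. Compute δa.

0.385 m/s^2

For a monomial a ∝ F, m^-1, fractional errors add in quadrature:
  (1·δF/F)² = (1×0.0630)² = 0.00397;  (-1·δm/m)² = (-1×0.0610)² = 0.00372
δa/a = √(0.00769) = 0.0877
a = 4.39 m/s^2, so δa = 0.0877 × 4.39 = 0.385 m/s^2.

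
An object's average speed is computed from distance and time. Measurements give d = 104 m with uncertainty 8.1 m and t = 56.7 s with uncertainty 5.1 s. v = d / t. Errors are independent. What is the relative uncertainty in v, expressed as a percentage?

11.9%

Products/powers → add relative errors in quadrature, weighted by exponent:
  (1·δd/d)² = (1×0.0779)² = 0.00607;  (-1·δt/t)² = (-1×0.0899)² = 0.00809
δv/v = √(0.0142) = 0.119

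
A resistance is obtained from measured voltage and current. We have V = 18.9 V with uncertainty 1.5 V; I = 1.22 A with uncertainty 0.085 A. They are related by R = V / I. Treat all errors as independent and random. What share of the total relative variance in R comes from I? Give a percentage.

(δR/R)² = (1·δV/V)² + (-1·δI/I)²
  V term: (1×0.0794)² = 0.00630
  I term: (-1×0.0697)² = 0.00485
Total = 0.0112. Share from I = 0.00485/0.0112 = 0.435.

43.5%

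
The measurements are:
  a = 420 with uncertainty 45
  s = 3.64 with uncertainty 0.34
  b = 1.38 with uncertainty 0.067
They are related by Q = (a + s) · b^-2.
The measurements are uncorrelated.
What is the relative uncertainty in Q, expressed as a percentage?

Let u = a + s = 424. δu = √(δa² + δs²) = √(2020 + 0.116) = 45.0, so δu/u = 0.106.
Q is then a monomial in u, b:
δQ/Q = √((δu/u)² + (-2·δb/b)²) = √(0.0113 + 0.00943) = 0.144

14.4%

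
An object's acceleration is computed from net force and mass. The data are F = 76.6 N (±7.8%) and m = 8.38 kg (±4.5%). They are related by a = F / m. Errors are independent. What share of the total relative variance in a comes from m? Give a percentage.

25.0%

(δa/a)² = (1·δF/F)² + (-1·δm/m)²
  F term: (1×0.0780)² = 0.00608
  m term: (-1×0.0450)² = 0.00202
Total = 0.00811. Share from m = 0.00202/0.00811 = 0.250.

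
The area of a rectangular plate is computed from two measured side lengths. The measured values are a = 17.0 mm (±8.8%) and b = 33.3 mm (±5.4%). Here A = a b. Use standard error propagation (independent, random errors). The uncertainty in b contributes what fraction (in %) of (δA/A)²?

(δA/A)² = (1·δa/a)² + (1·δb/b)²
  a term: (1×0.0880)² = 0.00774
  b term: (1×0.0540)² = 0.00292
Total = 0.0107. Share from b = 0.00292/0.0107 = 0.274.

27.4%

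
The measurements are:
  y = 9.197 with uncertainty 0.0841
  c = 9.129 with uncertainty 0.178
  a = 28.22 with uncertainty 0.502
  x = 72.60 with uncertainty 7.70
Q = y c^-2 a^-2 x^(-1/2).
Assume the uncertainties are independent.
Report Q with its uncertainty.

(1.626 ± 0.123) × 10^-5

Since Q is a product/quotient, work with relative uncertainties:
  (1·δy/y)² = (1×0.00914)² = 8.36e-05;  (-2·δc/c)² = (-2×0.0195)² = 0.00152;  (-2·δa/a)² = (-2×0.0178)² = 0.00127;  (−½·δx/x)² = (-0.5×0.106)² = 0.00281
δQ/Q = √(0.00568) = 0.0754
Q = 1.626e-05, so δQ = 0.0754 × 1.626e-05 = 1.23e-06.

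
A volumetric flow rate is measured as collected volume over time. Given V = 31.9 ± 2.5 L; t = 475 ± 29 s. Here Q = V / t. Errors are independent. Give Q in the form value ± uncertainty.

For a monomial Q ∝ V, t^-1, fractional errors add in quadrature:
  (1·δV/V)² = (1×0.0784)² = 0.00614;  (-1·δt/t)² = (-1×0.0611)² = 0.00373
δQ/Q = √(0.00987) = 0.0993
Q = 0.0672 L/s, so δQ = 0.0993 × 0.0672 = 0.00667 L/s.

0.0672 ± 0.00667 L/s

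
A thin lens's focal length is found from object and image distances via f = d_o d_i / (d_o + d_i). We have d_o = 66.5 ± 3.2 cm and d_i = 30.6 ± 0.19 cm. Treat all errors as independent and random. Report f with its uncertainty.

∂f/∂d_o = (d_i/(d_o+d_i))² = 0.0993;  ∂f/∂d_i = (d_o/(d_o+d_i))² = 0.469
δf = √((∂f/∂d_o · δd_o)² + (∂f/∂d_i · δd_i)²) = √(0.101 + 0.00794) = 0.330 cm
f = 21.0 cm.

21.0 ± 0.330 cm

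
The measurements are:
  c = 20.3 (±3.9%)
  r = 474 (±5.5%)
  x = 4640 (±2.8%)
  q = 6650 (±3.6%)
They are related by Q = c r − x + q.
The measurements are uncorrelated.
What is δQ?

Let p = c·r = 9620. δp/p = √((1·δc/c)² + (1·δr/r)²) = √(0.00152 + 0.00302) = 0.0674, so δp = 649.
Q = p − x + q: δQ = √(δp² + δx² + δq²) = √(4.21e+05 + 16900 + 57300) = 704

704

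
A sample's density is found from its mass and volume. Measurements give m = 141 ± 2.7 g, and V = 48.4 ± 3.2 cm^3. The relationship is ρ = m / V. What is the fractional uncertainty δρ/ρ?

For a monomial ρ ∝ m, V^-1, fractional errors add in quadrature:
  (1·δm/m)² = (1×0.0191)² = 0.000367;  (-1·δV/V)² = (-1×0.0661)² = 0.00437
δρ/ρ = √(0.00474) = 0.0688

0.0688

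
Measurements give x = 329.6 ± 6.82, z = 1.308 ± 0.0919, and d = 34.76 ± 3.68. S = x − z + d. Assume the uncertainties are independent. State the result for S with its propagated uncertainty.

363.1 ± 7.75

Sums and differences: (δS)² = Σ (cᵢ δxᵢ)².
  (δx)² = 46.5;  (δz)² = 0.00845;  (δd)² = 13.5
δS = √(60.1) = 7.75
S = 363.1.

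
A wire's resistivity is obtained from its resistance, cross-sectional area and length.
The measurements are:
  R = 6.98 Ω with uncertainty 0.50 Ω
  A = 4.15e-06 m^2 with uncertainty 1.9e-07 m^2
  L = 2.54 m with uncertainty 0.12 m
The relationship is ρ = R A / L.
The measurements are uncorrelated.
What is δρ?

1.11e-06 Ω·m

ρ is a product of powers, so relative uncertainties combine in quadrature:
  (1·δR/R)² = (1×0.0716)² = 0.00513;  (1·δA/A)² = (1×0.0458)² = 0.00210;  (-1·δL/L)² = (-1×0.0472)² = 0.00223
δρ/ρ = √(0.00946) = 0.0973
ρ = 1.14e-05 Ω·m, so δρ = 0.0973 × 1.14e-05 = 1.11e-06 Ω·m.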